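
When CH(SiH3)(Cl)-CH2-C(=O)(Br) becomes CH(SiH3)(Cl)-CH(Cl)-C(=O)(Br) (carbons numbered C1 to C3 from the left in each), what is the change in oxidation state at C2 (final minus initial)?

+2

Before: C2 has 2 bonds to C, 2 bonds to H → oxidation state -2.
After: C2 has 2 bonds to C, 1 bond to H, 1 bond to Cl → oxidation state 0.
Δ = 0 − (-2) = +2, so this is an oxidation at C2.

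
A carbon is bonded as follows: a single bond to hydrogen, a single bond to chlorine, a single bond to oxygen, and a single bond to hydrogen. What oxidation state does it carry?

The carbon has one bond to H (-1), one bond to Cl (+1), one bond to H (-1), one bond to O (+1).
Oxidation state = -1 + 1 − 1 + 1 = 0.

0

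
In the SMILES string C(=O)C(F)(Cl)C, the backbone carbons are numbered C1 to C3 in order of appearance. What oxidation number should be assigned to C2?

+2

C2 has one bond to C (0), one bond to C (0), one bond to F (+1), one bond to Cl (+1).
Oxidation state = 0 + 0 + 1 + 1 = +2.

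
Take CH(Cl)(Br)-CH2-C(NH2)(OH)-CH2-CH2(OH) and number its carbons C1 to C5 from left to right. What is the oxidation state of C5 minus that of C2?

+1

C5: 1C, 2H, 1O → 0 − 2 + 1 = -1
C2: 2C, 2H → 0 − 2 = -2
Difference: -1 − (-2) = +1.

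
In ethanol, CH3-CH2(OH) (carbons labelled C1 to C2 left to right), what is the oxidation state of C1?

Bonds to more-electronegative neighbours contribute +1 each, bonds to H or metals contribute −1 each, and C–C bonds contribute 0.
C1 has one bond to H (-1), one bond to H (-1), one bond to H (-1), one bond to C (0).
Oxidation state = -1 − 1 − 1 + 0 = -3.

-3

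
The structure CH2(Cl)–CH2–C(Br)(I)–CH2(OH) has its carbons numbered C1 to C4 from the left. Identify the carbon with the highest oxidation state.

C3

Count +1 for every bond to an atom more electronegative than carbon and −1 for every bond to one less electronegative; C–C bonds are 0. Tallying each carbon:
C1: 1C, 2H, 1Cl → 0 − 2 + 1 = -1
C2: 2C, 2H → 0 − 2 = -2
C3: 2C, 1Br, 1I → 0 + 1 + 1 = +2
C4: 1C, 2H, 1O → 0 − 2 + 1 = -1
The most oxidised carbon is C3 at +2.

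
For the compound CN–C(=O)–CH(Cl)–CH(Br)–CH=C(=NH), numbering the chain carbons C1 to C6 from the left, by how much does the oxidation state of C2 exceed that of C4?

C2: 2C, 2O → 0 + 2 = +2
C4: 2C, 1H, 1Br → 0 − 1 + 1 = 0
Difference: +2 − (0) = +2.

+2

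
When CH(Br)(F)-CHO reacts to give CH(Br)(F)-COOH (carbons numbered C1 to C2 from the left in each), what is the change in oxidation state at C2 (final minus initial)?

Before: C2 has 1 bond to C, 1 bond to H, 2 bonds to O → oxidation state +1.
After: C2 has 1 bond to C, 3 bonds to O → oxidation state +3.
Δ = +3 − (+1) = +2, so this is an oxidation at C2.

+2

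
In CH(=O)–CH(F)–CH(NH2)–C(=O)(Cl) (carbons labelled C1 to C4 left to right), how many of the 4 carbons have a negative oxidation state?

Each bond to a more electronegative atom (O, N, halogen) counts +1, each bond to a less electronegative atom (H, metal, B, Si) counts −1, and each C–C bond counts 0. Tallying each carbon:
C1: 1C, 1H, 2O → 0 − 1 + 2 = +1
C2: 2C, 1H, 1F → 0 − 1 + 1 = 0
C3: 2C, 1H, 1N → 0 − 1 + 1 = 0
C4: 1C, 2O, 1Cl → 0 + 2 + 1 = +3
0 carbons meet the condition.

0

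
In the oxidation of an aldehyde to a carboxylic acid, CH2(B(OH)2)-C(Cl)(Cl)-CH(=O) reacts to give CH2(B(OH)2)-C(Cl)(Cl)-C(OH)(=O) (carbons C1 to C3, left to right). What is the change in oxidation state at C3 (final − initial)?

Before: C3 has 1 bond to C, 1 bond to H, 2 bonds to O → oxidation state +1.
After: C3 has 1 bond to C, 3 bonds to O → oxidation state +3.
Δ = +3 − (+1) = +2, so this is an oxidation at C3.

+2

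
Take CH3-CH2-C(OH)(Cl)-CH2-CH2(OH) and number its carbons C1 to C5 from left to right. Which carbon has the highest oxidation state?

C3

Tallying each carbon's bonds:
C1: 1C, 3H → 0 − 3 = -3
C2: 2C, 2H → 0 − 2 = -2
C3: 2C, 1O, 1Cl → 0 + 1 + 1 = +2
C4: 2C, 2H → 0 − 2 = -2
C5: 1C, 2H, 1O → 0 − 2 + 1 = -1
The most oxidised carbon is C3 at +2.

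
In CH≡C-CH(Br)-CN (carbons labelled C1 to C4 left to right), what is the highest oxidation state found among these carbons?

Tallying each carbon's bonds:
C1: 3C, 1H → 0 − 1 = -1
C2: 4C → 0 = 0
C3: 2C, 1H, 1Br → 0 − 1 + 1 = 0
C4: 1C, 3N → 0 + 3 = +3
The highest value is +3.

+3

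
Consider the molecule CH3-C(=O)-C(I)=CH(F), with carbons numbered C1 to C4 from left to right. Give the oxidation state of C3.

Count +1 for every bond to an atom more electronegative than carbon and −1 for every bond to one less electronegative; C–C bonds are 0.
C3 has one bond to C (0), a double bond to C (2×0 = 0), one bond to I (+1).
Oxidation state = 0 + 0 + 1 = +1.

+1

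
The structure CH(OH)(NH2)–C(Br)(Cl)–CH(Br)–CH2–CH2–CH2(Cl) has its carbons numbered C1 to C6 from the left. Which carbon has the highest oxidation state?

C2

Count +1 for every bond to an atom more electronegative than carbon and −1 for every bond to one less electronegative; C–C bonds are 0. Tallying each carbon:
C1: 1C, 1H, 1O, 1N → 0 − 1 + 1 + 1 = +1
C2: 2C, 1Cl, 1Br → 0 + 1 + 1 = +2
C3: 2C, 1H, 1Br → 0 − 1 + 1 = 0
C4: 2C, 2H → 0 − 2 = -2
C5: 2C, 2H → 0 − 2 = -2
C6: 1C, 2H, 1Cl → 0 − 2 + 1 = -1
The most oxidised carbon is C2 at +2.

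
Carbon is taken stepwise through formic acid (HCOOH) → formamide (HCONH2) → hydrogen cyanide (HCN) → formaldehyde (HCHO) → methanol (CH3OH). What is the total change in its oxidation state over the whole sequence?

Carbon oxidation states along the series — formic acid: +2, formamide: +2, hydrogen cyanide: +2, formaldehyde: 0, methanol: -2.
Net change = -2 − (+2) = -4.

-4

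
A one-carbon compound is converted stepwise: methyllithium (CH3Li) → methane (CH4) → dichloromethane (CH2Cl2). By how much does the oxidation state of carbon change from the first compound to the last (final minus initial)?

Carbon oxidation states along the series — methyllithium: -4, methane: -4, dichloromethane: 0.
Net change = 0 − (-4) = +4.

+4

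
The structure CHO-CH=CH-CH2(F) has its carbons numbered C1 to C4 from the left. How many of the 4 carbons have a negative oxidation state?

Count +1 for every bond to an atom more electronegative than carbon and −1 for every bond to one less electronegative; C–C bonds are 0. Tallying each carbon:
C1: 1C, 1H, 2O → 0 − 1 + 2 = +1
C2: 3C, 1H → 0 − 1 = -1
C3: 3C, 1H → 0 − 1 = -1
C4: 1C, 2H, 1F → 0 − 2 + 1 = -1
3 carbons (C2, C3, C4) meet the condition.

3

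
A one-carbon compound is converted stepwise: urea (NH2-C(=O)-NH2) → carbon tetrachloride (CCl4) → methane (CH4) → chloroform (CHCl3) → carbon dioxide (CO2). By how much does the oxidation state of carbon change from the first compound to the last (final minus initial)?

Carbon oxidation states along the series — urea: +4, carbon tetrachloride: +4, methane: -4, chloroform: +2, carbon dioxide: +4.
Net change = +4 − (+4) = 0.

0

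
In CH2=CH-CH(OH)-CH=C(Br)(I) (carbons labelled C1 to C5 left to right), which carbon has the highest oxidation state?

Tallying each carbon's bonds:
C1: 2C, 2H → 0 − 2 = -2
C2: 3C, 1H → 0 − 1 = -1
C3: 2C, 1H, 1O → 0 − 1 + 1 = 0
C4: 3C, 1H → 0 − 1 = -1
C5: 2C, 1Br, 1I → 0 + 1 + 1 = +2
The most oxidised carbon is C5 at +2.

C5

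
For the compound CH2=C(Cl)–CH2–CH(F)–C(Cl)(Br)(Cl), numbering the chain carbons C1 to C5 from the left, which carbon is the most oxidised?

C5

Tallying each carbon's bonds:
C1: 2C, 2H → 0 − 2 = -2
C2: 3C, 1Cl → 0 + 1 = +1
C3: 2C, 2H → 0 − 2 = -2
C4: 2C, 1H, 1F → 0 − 1 + 1 = 0
C5: 1C, 2Cl, 1Br → 0 + 2 + 1 = +3
The most oxidised carbon is C5 at +3.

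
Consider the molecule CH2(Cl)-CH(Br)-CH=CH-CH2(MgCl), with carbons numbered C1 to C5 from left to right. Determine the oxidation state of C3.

-1

C3 has one bond to C (0), a double bond to C (2×0 = 0), one bond to H (-1).
Oxidation state = 0 + 0 − 1 = -1.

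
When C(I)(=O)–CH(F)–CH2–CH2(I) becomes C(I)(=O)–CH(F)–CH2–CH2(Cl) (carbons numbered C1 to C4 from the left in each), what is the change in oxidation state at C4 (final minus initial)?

Before: C4 has 1 bond to C, 2 bonds to H, 1 bond to I → oxidation state -1.
After: C4 has 1 bond to C, 2 bonds to H, 1 bond to Cl → oxidation state -1.
Δ = -1 − (-1) = 0, so no net redox change at C4.

0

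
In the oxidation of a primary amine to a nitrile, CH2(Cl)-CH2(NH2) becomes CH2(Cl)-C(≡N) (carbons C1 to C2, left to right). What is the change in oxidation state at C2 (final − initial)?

+4

Before: C2 has 1 bond to C, 2 bonds to H, 1 bond to N → oxidation state -1.
After: C2 has 1 bond to C, 3 bonds to N → oxidation state +3.
Δ = +3 − (-1) = +4, so this is an oxidation at C2.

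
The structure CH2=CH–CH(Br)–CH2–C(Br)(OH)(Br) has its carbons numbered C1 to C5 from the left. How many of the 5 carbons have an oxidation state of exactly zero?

1

Assign +1 per bond to O/N/halogen, −1 per bond to H or an electropositive element, and 0 per bond to carbon. Tallying each carbon:
C1: 2C, 2H → 0 − 2 = -2
C2: 3C, 1H → 0 − 1 = -1
C3: 2C, 1H, 1Br → 0 − 1 + 1 = 0
C4: 2C, 2H → 0 − 2 = -2
C5: 1C, 1O, 2Br → 0 + 1 + 2 = +3
1 carbon (C3) meets the condition.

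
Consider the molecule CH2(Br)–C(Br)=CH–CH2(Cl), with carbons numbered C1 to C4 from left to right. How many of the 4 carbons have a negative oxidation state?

3

Bonds to more-electronegative neighbours contribute +1 each, bonds to H or metals contribute −1 each, and C–C bonds contribute 0. Tallying each carbon:
C1: 1C, 2H, 1Br → 0 − 2 + 1 = -1
C2: 3C, 1Br → 0 + 1 = +1
C3: 3C, 1H → 0 − 1 = -1
C4: 1C, 2H, 1Cl → 0 − 2 + 1 = -1
3 carbons (C1, C3, C4) meet the condition.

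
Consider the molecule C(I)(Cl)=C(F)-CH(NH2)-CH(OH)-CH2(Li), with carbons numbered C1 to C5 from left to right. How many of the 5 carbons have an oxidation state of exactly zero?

2

Assign +1 per bond to O/N/halogen, −1 per bond to H or an electropositive element, and 0 per bond to carbon. Tallying each carbon:
C1: 2C, 1Cl, 1I → 0 + 1 + 1 = +2
C2: 3C, 1F → 0 + 1 = +1
C3: 2C, 1H, 1N → 0 − 1 + 1 = 0
C4: 2C, 1H, 1O → 0 − 1 + 1 = 0
C5: 1C, 2H, 1Li → 0 − 2 − 1 = -3
2 carbons (C3, C4) meet the condition.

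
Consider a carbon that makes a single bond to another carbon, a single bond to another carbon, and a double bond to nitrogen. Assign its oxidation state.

+2

Assign +1 per bond to O/N/halogen, −1 per bond to H or an electropositive element, and 0 per bond to carbon.
The carbon has one bond to C (0), one bond to C (0), a double bond to N (2×+1 = +2).
Oxidation state = 0 + 0 + 2 = +2.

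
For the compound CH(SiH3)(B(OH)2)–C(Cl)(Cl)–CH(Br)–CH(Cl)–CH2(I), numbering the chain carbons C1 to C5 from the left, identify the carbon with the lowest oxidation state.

Assign +1 per bond to O/N/halogen, −1 per bond to H or an electropositive element, and 0 per bond to carbon. Tallying each carbon:
C1: 1C, 1H, 1B, 1Si → 0 − 1 − 1 − 1 = -3
C2: 2C, 2Cl → 0 + 2 = +2
C3: 2C, 1H, 1Br → 0 − 1 + 1 = 0
C4: 2C, 1H, 1Cl → 0 − 1 + 1 = 0
C5: 1C, 2H, 1I → 0 − 2 + 1 = -1
The most reduced carbon is C1 at -3.

C1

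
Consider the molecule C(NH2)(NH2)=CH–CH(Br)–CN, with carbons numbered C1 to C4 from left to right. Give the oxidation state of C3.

C3 has one bond to C (0), one bond to C (0), one bond to H (-1), one bond to Br (+1).
Oxidation state = 0 + 0 − 1 + 1 = 0.

0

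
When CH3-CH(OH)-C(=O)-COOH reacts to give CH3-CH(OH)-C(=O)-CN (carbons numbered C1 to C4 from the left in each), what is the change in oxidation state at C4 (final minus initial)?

Before: C4 has 1 bond to C, 3 bonds to O → oxidation state +3.
After: C4 has 1 bond to C, 3 bonds to N → oxidation state +3.
Δ = +3 − (+3) = 0, so no net redox change at C4.

0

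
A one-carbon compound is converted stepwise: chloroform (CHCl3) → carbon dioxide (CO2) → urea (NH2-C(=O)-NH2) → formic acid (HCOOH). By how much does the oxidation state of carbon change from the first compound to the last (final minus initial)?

0

Carbon oxidation states along the series — chloroform: +2, carbon dioxide: +4, urea: +4, formic acid: +2.
Net change = +2 − (+2) = 0.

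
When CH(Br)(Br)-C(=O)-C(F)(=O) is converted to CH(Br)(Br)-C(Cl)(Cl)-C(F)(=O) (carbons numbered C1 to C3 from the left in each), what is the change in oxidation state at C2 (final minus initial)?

Before: C2 has 2 bonds to C, 2 bonds to O → oxidation state +2.
After: C2 has 2 bonds to C, 2 bonds to Cl → oxidation state +2.
Δ = +2 − (+2) = 0, so no net redox change at C2.

0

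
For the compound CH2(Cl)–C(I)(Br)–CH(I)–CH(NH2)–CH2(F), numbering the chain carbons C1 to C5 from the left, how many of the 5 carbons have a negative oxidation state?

2

Each bond to a more electronegative atom (O, N, halogen) counts +1, each bond to a less electronegative atom (H, metal, B, Si) counts −1, and each C–C bond counts 0. Tallying each carbon:
C1: 1C, 2H, 1Cl → 0 − 2 + 1 = -1
C2: 2C, 1Br, 1I → 0 + 1 + 1 = +2
C3: 2C, 1H, 1I → 0 − 1 + 1 = 0
C4: 2C, 1H, 1N → 0 − 1 + 1 = 0
C5: 1C, 2H, 1F → 0 − 2 + 1 = -1
2 carbons (C1, C5) meet the condition.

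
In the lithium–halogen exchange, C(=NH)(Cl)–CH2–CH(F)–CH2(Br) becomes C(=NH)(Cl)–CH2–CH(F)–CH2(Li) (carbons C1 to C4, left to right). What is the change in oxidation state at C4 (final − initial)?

Before: C4 has 1 bond to C, 2 bonds to H, 1 bond to Br → oxidation state -1.
After: C4 has 1 bond to C, 2 bonds to H, 1 bond to Li → oxidation state -3.
Δ = -3 − (-1) = -2, so this is a reduction at C4.

-2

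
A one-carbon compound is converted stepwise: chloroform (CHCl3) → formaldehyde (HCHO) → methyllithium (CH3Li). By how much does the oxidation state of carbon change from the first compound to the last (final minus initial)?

-6

Carbon oxidation states along the series — chloroform: +2, formaldehyde: 0, methyllithium: -4.
Net change = -4 − (+2) = -6.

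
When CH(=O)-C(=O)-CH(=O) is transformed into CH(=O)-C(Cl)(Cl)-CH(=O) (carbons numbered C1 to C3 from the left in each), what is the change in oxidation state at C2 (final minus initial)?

0

Before: C2 has 2 bonds to C, 2 bonds to O → oxidation state +2.
After: C2 has 2 bonds to C, 2 bonds to Cl → oxidation state +2.
Δ = +2 − (+2) = 0, so no net redox change at C2.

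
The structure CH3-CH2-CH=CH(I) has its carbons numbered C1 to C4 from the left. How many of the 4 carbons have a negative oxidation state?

Tallying each carbon's bonds:
C1: 1C, 3H → 0 − 3 = -3
C2: 2C, 2H → 0 − 2 = -2
C3: 3C, 1H → 0 − 1 = -1
C4: 2C, 1H, 1I → 0 − 1 + 1 = 0
3 carbons (C1, C2, C3) meet the condition.

3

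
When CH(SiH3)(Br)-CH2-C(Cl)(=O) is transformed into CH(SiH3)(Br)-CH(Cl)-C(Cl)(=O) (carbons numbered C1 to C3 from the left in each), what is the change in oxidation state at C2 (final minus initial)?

Before: C2 has 2 bonds to C, 2 bonds to H → oxidation state -2.
After: C2 has 2 bonds to C, 1 bond to H, 1 bond to Cl → oxidation state 0.
Δ = 0 − (-2) = +2, so this is an oxidation at C2.

+2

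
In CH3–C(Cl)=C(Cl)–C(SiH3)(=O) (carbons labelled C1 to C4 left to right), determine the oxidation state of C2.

+1

Count +1 for every bond to an atom more electronegative than carbon and −1 for every bond to one less electronegative; C–C bonds are 0.
C2 has one bond to C (0), a double bond to C (2×0 = 0), one bond to Cl (+1).
Oxidation state = 0 + 0 + 1 = +1.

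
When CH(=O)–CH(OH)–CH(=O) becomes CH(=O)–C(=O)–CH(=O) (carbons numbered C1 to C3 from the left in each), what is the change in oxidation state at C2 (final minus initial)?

Before: C2 has 2 bonds to C, 1 bond to H, 1 bond to O → oxidation state 0.
After: C2 has 2 bonds to C, 2 bonds to O → oxidation state +2.
Δ = +2 − (0) = +2, so this is an oxidation at C2.

+2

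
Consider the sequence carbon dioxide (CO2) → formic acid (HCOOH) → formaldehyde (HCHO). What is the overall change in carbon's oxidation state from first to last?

-4

Carbon oxidation states along the series — carbon dioxide: +4, formic acid: +2, formaldehyde: 0.
Net change = 0 − (+4) = -4.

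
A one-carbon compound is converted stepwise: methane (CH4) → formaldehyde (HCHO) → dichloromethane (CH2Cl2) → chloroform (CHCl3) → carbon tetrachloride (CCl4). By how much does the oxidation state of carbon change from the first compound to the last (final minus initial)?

+8

Carbon oxidation states along the series — methane: -4, formaldehyde: 0, dichloromethane: 0, chloroform: +2, carbon tetrachloride: +4.
Net change = +4 − (-4) = +8.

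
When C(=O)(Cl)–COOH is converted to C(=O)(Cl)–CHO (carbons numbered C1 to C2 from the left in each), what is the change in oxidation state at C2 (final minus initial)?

-2

Before: C2 has 1 bond to C, 3 bonds to O → oxidation state +3.
After: C2 has 1 bond to C, 1 bond to H, 2 bonds to O → oxidation state +1.
Δ = +1 − (+3) = -2, so this is a reduction at C2.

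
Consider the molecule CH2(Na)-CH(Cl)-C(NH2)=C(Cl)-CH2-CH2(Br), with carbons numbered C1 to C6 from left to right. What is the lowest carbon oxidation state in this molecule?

Count +1 for every bond to an atom more electronegative than carbon and −1 for every bond to one less electronegative; C–C bonds are 0. Tallying each carbon:
C1: 1C, 2H, 1Na → 0 − 2 − 1 = -3
C2: 2C, 1H, 1Cl → 0 − 1 + 1 = 0
C3: 3C, 1N → 0 + 1 = +1
C4: 3C, 1Cl → 0 + 1 = +1
C5: 2C, 2H → 0 − 2 = -2
C6: 1C, 2H, 1Br → 0 − 2 + 1 = -1
The lowest value is -3.

-3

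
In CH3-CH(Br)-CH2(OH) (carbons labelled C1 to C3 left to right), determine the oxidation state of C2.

0

C2 has one bond to C (0), one bond to C (0), one bond to H (-1), one bond to Br (+1).
Oxidation state = 0 + 0 − 1 + 1 = 0.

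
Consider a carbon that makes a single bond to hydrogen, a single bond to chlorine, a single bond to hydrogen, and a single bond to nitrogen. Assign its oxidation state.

0

The carbon has one bond to N (+1), one bond to H (-1), one bond to H (-1), one bond to Cl (+1).
Oxidation state = +1 − 1 − 1 + 1 = 0.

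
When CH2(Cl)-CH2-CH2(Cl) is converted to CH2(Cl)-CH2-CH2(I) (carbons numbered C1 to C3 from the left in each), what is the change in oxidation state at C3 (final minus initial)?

Before: C3 has 1 bond to C, 2 bonds to H, 1 bond to Cl → oxidation state -1.
After: C3 has 1 bond to C, 2 bonds to H, 1 bond to I → oxidation state -1.
Δ = -1 − (-1) = 0, so no net redox change at C3.

0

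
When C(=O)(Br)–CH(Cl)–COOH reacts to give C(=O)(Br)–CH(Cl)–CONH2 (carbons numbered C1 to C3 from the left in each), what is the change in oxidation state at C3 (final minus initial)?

Before: C3 has 1 bond to C, 3 bonds to O → oxidation state +3.
After: C3 has 1 bond to C, 2 bonds to O, 1 bond to N → oxidation state +3.
Δ = +3 − (+3) = 0, so no net redox change at C3.

0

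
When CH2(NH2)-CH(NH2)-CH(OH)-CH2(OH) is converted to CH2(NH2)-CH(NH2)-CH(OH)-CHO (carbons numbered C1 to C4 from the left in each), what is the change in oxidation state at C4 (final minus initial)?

Before: C4 has 1 bond to C, 2 bonds to H, 1 bond to O → oxidation state -1.
After: C4 has 1 bond to C, 1 bond to H, 2 bonds to O → oxidation state +1.
Δ = +1 − (-1) = +2, so this is an oxidation at C4.

+2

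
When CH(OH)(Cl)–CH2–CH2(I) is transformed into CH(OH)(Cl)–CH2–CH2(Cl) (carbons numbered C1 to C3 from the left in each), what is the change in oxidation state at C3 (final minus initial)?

Before: C3 has 1 bond to C, 2 bonds to H, 1 bond to I → oxidation state -1.
After: C3 has 1 bond to C, 2 bonds to H, 1 bond to Cl → oxidation state -1.
Δ = -1 − (-1) = 0, so no net redox change at C3.

0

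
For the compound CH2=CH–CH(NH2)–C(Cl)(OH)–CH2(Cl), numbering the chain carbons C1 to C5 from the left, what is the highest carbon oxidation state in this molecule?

+2

Count +1 for every bond to an atom more electronegative than carbon and −1 for every bond to one less electronegative; C–C bonds are 0. Tallying each carbon:
C1: 2C, 2H → 0 − 2 = -2
C2: 3C, 1H → 0 − 1 = -1
C3: 2C, 1H, 1N → 0 − 1 + 1 = 0
C4: 2C, 1O, 1Cl → 0 + 1 + 1 = +2
C5: 1C, 2H, 1Cl → 0 − 2 + 1 = -1
The highest value is +2.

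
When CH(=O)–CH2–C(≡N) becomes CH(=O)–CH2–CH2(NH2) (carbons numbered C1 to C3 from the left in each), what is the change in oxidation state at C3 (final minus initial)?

-4

Before: C3 has 1 bond to C, 3 bonds to N → oxidation state +3.
After: C3 has 1 bond to C, 2 bonds to H, 1 bond to N → oxidation state -1.
Δ = -1 − (+3) = -4, so this is a reduction at C3.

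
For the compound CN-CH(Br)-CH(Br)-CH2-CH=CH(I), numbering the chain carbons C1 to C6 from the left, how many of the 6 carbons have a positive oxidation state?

Bonds to more-electronegative neighbours contribute +1 each, bonds to H or metals contribute −1 each, and C–C bonds contribute 0. Tallying each carbon:
C1: 1C, 3N → 0 + 3 = +3
C2: 2C, 1H, 1Br → 0 − 1 + 1 = 0
C3: 2C, 1H, 1Br → 0 − 1 + 1 = 0
C4: 2C, 2H → 0 − 2 = -2
C5: 3C, 1H → 0 − 1 = -1
C6: 2C, 1H, 1I → 0 − 1 + 1 = 0
1 carbon (C1) meets the condition.

1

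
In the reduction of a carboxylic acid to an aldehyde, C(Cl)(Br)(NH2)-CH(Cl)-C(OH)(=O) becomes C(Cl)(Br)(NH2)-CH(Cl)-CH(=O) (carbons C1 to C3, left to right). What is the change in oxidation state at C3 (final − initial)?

Before: C3 has 1 bond to C, 3 bonds to O → oxidation state +3.
After: C3 has 1 bond to C, 1 bond to H, 2 bonds to O → oxidation state +1.
Δ = +1 − (+3) = -2, so this is a reduction at C3.

-2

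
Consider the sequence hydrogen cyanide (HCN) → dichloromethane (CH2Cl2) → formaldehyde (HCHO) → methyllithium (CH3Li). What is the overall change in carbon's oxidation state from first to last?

Carbon oxidation states along the series — hydrogen cyanide: +2, dichloromethane: 0, formaldehyde: 0, methyllithium: -4.
Net change = -4 − (+2) = -6.

-6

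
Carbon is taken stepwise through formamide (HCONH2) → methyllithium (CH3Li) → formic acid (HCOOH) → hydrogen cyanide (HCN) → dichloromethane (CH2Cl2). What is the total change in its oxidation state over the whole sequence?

Carbon oxidation states along the series — formamide: +2, methyllithium: -4, formic acid: +2, hydrogen cyanide: +2, dichloromethane: 0.
Net change = 0 − (+2) = -2.

-2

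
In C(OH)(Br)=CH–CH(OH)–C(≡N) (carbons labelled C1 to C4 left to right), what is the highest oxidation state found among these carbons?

Count +1 for every bond to an atom more electronegative than carbon and −1 for every bond to one less electronegative; C–C bonds are 0. Tallying each carbon:
C1: 2C, 1O, 1Br → 0 + 1 + 1 = +2
C2: 3C, 1H → 0 − 1 = -1
C3: 2C, 1H, 1O → 0 − 1 + 1 = 0
C4: 1C, 3N → 0 + 3 = +3
The highest value is +3.

+3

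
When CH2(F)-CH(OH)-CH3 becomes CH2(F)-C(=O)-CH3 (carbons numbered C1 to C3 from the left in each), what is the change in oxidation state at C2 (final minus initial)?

Before: C2 has 2 bonds to C, 1 bond to H, 1 bond to O → oxidation state 0.
After: C2 has 2 bonds to C, 2 bonds to O → oxidation state +2.
Δ = +2 − (0) = +2, so this is an oxidation at C2.

+2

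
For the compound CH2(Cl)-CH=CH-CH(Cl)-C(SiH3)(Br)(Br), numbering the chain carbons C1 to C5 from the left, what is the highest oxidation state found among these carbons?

Tallying each carbon's bonds:
C1: 1C, 2H, 1Cl → 0 − 2 + 1 = -1
C2: 3C, 1H → 0 − 1 = -1
C3: 3C, 1H → 0 − 1 = -1
C4: 2C, 1H, 1Cl → 0 − 1 + 1 = 0
C5: 1C, 2Br, 1Si → 0 + 2 − 1 = +1
The highest value is +1.

+1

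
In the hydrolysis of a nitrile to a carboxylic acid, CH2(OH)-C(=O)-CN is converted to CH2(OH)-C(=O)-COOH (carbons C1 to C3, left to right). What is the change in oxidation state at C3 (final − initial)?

Before: C3 has 1 bond to C, 3 bonds to N → oxidation state +3.
After: C3 has 1 bond to C, 3 bonds to O → oxidation state +3.
Δ = +3 − (+3) = 0, so no net redox change at C3.

0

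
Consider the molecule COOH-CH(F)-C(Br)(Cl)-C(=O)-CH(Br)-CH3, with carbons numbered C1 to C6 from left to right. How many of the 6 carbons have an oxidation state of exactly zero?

2

Tallying each carbon's bonds:
C1: 1C, 3O → 0 + 3 = +3
C2: 2C, 1H, 1F → 0 − 1 + 1 = 0
C3: 2C, 1Cl, 1Br → 0 + 1 + 1 = +2
C4: 2C, 2O → 0 + 2 = +2
C5: 2C, 1H, 1Br → 0 − 1 + 1 = 0
C6: 1C, 3H → 0 − 3 = -3
2 carbons (C2, C5) meet the condition.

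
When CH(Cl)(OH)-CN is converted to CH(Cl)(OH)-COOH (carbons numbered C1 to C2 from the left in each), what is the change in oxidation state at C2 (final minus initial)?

Before: C2 has 1 bond to C, 3 bonds to N → oxidation state +3.
After: C2 has 1 bond to C, 3 bonds to O → oxidation state +3.
Δ = +3 − (+3) = 0, so no net redox change at C2.

0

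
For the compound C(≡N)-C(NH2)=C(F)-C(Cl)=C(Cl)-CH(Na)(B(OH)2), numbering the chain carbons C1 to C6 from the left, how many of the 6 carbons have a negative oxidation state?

Tallying each carbon's bonds:
C1: 1C, 3N → 0 + 3 = +3
C2: 3C, 1N → 0 + 1 = +1
C3: 3C, 1F → 0 + 1 = +1
C4: 3C, 1Cl → 0 + 1 = +1
C5: 3C, 1Cl → 0 + 1 = +1
C6: 1C, 1H, 1Na, 1B → 0 − 1 − 1 − 1 = -3
1 carbon (C6) meets the condition.

1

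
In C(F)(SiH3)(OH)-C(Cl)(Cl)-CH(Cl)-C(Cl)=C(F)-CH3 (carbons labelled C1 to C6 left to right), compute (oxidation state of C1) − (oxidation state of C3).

+1

C1: 1C, 1O, 1F, 1Si → 0 + 1 + 1 − 1 = +1
C3: 2C, 1H, 1Cl → 0 − 1 + 1 = 0
Difference: +1 − (0) = +1.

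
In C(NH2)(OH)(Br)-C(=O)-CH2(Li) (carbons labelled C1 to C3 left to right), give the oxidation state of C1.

Count +1 for every bond to an atom more electronegative than carbon and −1 for every bond to one less electronegative; C–C bonds are 0.
C1 has one bond to C (0), one bond to N (+1), one bond to O (+1), one bond to Br (+1).
Oxidation state = 0 + 1 + 1 + 1 = +3.

+3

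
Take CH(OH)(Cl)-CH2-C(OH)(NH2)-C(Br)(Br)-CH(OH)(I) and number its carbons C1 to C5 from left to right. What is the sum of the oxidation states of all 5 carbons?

+4

Bonds to more-electronegative neighbours contribute +1 each, bonds to H or metals contribute −1 each, and C–C bonds contribute 0. Tallying each carbon:
C1: 1C, 1H, 1O, 1Cl → 0 − 1 + 1 + 1 = +1
C2: 2C, 2H → 0 − 2 = -2
C3: 2C, 1O, 1N → 0 + 1 + 1 = +2
C4: 2C, 2Br → 0 + 2 = +2
C5: 1C, 1H, 1O, 1I → 0 − 1 + 1 + 1 = +1
Sum = +1 − 2 + 2 + 2 + 1 = +4.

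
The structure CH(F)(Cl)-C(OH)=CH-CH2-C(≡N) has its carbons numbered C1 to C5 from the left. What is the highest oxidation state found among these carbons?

+3

Count +1 for every bond to an atom more electronegative than carbon and −1 for every bond to one less electronegative; C–C bonds are 0. Tallying each carbon:
C1: 1C, 1H, 1F, 1Cl → 0 − 1 + 1 + 1 = +1
C2: 3C, 1O → 0 + 1 = +1
C3: 3C, 1H → 0 − 1 = -1
C4: 2C, 2H → 0 − 2 = -2
C5: 1C, 3N → 0 + 3 = +3
The highest value is +3.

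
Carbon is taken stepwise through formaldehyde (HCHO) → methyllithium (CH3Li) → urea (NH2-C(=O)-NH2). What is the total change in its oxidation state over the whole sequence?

+4

Carbon oxidation states along the series — formaldehyde: 0, methyllithium: -4, urea: +4.
Net change = +4 − (0) = +4.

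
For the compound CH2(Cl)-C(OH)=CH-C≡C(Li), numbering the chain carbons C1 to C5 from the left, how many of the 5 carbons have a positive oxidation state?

1

Assign +1 per bond to O/N/halogen, −1 per bond to H or an electropositive element, and 0 per bond to carbon. Tallying each carbon:
C1: 1C, 2H, 1Cl → 0 − 2 + 1 = -1
C2: 3C, 1O → 0 + 1 = +1
C3: 3C, 1H → 0 − 1 = -1
C4: 4C → 0 = 0
C5: 3C, 1Li → 0 − 1 = -1
1 carbon (C2) meets the condition.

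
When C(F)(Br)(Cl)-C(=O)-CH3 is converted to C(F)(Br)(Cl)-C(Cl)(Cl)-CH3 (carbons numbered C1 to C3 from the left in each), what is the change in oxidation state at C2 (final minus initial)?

Before: C2 has 2 bonds to C, 2 bonds to O → oxidation state +2.
After: C2 has 2 bonds to C, 2 bonds to Cl → oxidation state +2.
Δ = +2 − (+2) = 0, so no net redox change at C2.

0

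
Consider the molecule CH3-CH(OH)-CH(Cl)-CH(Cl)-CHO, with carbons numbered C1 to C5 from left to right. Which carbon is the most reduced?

C1

Bonds to more-electronegative neighbours contribute +1 each, bonds to H or metals contribute −1 each, and C–C bonds contribute 0. Tallying each carbon:
C1: 1C, 3H → 0 − 3 = -3
C2: 2C, 1H, 1O → 0 − 1 + 1 = 0
C3: 2C, 1H, 1Cl → 0 − 1 + 1 = 0
C4: 2C, 1H, 1Cl → 0 − 1 + 1 = 0
C5: 1C, 1H, 2O → 0 − 1 + 2 = +1
The most reduced carbon is C1 at -3.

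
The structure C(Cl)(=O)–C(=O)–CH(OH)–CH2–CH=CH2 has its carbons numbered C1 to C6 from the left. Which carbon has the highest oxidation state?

Tallying each carbon's bonds:
C1: 1C, 2O, 1Cl → 0 + 2 + 1 = +3
C2: 2C, 2O → 0 + 2 = +2
C3: 2C, 1H, 1O → 0 − 1 + 1 = 0
C4: 2C, 2H → 0 − 2 = -2
C5: 3C, 1H → 0 − 1 = -1
C6: 2C, 2H → 0 − 2 = -2
The most oxidised carbon is C1 at +3.

C1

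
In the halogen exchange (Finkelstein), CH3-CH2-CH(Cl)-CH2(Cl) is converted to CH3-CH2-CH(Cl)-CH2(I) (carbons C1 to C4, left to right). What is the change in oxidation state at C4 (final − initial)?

0

Before: C4 has 1 bond to C, 2 bonds to H, 1 bond to Cl → oxidation state -1.
After: C4 has 1 bond to C, 2 bonds to H, 1 bond to I → oxidation state -1.
Δ = -1 − (-1) = 0, so no net redox change at C4.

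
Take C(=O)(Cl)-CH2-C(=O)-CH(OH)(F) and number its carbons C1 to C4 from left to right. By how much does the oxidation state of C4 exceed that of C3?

-1

C4: 1C, 1H, 1O, 1F → 0 − 1 + 1 + 1 = +1
C3: 2C, 2O → 0 + 2 = +2
Difference: +1 − (+2) = -1.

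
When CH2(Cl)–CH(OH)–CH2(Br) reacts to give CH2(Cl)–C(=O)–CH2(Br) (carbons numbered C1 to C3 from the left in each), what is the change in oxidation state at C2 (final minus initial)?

+2

Before: C2 has 2 bonds to C, 1 bond to H, 1 bond to O → oxidation state 0.
After: C2 has 2 bonds to C, 2 bonds to O → oxidation state +2.
Δ = +2 − (0) = +2, so this is an oxidation at C2.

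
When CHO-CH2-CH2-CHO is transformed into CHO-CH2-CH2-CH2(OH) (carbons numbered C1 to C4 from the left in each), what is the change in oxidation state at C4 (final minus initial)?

Before: C4 has 1 bond to C, 1 bond to H, 2 bonds to O → oxidation state +1.
After: C4 has 1 bond to C, 2 bonds to H, 1 bond to O → oxidation state -1.
Δ = -1 − (+1) = -2, so this is a reduction at C4.

-2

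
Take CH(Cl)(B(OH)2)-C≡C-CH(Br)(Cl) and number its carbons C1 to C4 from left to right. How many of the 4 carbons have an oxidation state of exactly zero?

2

Tallying each carbon's bonds:
C1: 1C, 1H, 1Cl, 1B → 0 − 1 + 1 − 1 = -1
C2: 4C → 0 = 0
C3: 4C → 0 = 0
C4: 1C, 1H, 1Cl, 1Br → 0 − 1 + 1 + 1 = +1
2 carbons (C2, C3) meet the condition.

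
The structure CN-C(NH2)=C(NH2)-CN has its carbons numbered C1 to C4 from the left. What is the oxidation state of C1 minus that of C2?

+2

C1: 1C, 3N → 0 + 3 = +3
C2: 3C, 1N → 0 + 1 = +1
Difference: +3 − (+1) = +2.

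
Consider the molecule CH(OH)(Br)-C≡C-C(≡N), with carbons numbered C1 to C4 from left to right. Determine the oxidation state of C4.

+3

Bonds to more-electronegative neighbours contribute +1 each, bonds to H or metals contribute −1 each, and C–C bonds contribute 0.
C4 has one bond to C (0), a triple bond to N (3×+1 = +3).
Oxidation state = 0 + 3 = +3.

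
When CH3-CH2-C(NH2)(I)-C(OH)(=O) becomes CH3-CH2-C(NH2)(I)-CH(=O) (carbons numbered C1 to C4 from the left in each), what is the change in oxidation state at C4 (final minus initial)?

Before: C4 has 1 bond to C, 3 bonds to O → oxidation state +3.
After: C4 has 1 bond to C, 1 bond to H, 2 bonds to O → oxidation state +1.
Δ = +1 − (+3) = -2, so this is a reduction at C4.

-2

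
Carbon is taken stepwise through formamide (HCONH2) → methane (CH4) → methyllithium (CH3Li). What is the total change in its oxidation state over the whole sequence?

-6

Carbon oxidation states along the series — formamide: +2, methane: -4, methyllithium: -4.
Net change = -4 − (+2) = -6.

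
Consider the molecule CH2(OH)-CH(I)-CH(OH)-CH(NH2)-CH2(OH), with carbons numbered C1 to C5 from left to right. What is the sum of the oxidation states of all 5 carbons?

Tallying each carbon's bonds:
C1: 1C, 2H, 1O → 0 − 2 + 1 = -1
C2: 2C, 1H, 1I → 0 − 1 + 1 = 0
C3: 2C, 1H, 1O → 0 − 1 + 1 = 0
C4: 2C, 1H, 1N → 0 − 1 + 1 = 0
C5: 1C, 2H, 1O → 0 − 2 + 1 = -1
Sum = -1 + 0 + 0 + 0 − 1 = -2.

-2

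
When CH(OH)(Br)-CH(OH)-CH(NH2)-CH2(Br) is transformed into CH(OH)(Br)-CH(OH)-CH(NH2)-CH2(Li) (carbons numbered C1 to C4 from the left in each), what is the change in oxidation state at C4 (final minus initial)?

-2

Before: C4 has 1 bond to C, 2 bonds to H, 1 bond to Br → oxidation state -1.
After: C4 has 1 bond to C, 2 bonds to H, 1 bond to Li → oxidation state -3.
Δ = -3 − (-1) = -2, so this is a reduction at C4.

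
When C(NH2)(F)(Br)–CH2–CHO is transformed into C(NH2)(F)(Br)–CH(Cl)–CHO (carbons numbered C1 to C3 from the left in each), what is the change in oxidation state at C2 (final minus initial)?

Before: C2 has 2 bonds to C, 2 bonds to H → oxidation state -2.
After: C2 has 2 bonds to C, 1 bond to H, 1 bond to Cl → oxidation state 0.
Δ = 0 − (-2) = +2, so this is an oxidation at C2.

+2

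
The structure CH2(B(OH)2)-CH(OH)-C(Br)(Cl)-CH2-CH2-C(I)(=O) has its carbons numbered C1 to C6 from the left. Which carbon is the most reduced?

C1

Tallying each carbon's bonds:
C1: 1C, 2H, 1B → 0 − 2 − 1 = -3
C2: 2C, 1H, 1O → 0 − 1 + 1 = 0
C3: 2C, 1Cl, 1Br → 0 + 1 + 1 = +2
C4: 2C, 2H → 0 − 2 = -2
C5: 2C, 2H → 0 − 2 = -2
C6: 1C, 2O, 1I → 0 + 2 + 1 = +3
The most reduced carbon is C1 at -3.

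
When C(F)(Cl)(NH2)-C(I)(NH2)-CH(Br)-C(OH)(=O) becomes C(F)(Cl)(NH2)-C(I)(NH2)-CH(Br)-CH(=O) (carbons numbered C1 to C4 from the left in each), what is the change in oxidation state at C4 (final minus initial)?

-2

Before: C4 has 1 bond to C, 3 bonds to O → oxidation state +3.
After: C4 has 1 bond to C, 1 bond to H, 2 bonds to O → oxidation state +1.
Δ = +1 − (+3) = -2, so this is a reduction at C4.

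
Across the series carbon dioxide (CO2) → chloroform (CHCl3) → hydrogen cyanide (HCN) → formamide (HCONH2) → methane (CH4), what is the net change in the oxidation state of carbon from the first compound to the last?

Carbon oxidation states along the series — carbon dioxide: +4, chloroform: +2, hydrogen cyanide: +2, formamide: +2, methane: -4.
Net change = -4 − (+4) = -8.

-8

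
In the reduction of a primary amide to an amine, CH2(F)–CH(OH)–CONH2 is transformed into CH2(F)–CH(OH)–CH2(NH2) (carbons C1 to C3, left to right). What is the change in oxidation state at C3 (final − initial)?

Before: C3 has 1 bond to C, 2 bonds to O, 1 bond to N → oxidation state +3.
After: C3 has 1 bond to C, 2 bonds to H, 1 bond to N → oxidation state -1.
Δ = -1 − (+3) = -4, so this is a reduction at C3.

-4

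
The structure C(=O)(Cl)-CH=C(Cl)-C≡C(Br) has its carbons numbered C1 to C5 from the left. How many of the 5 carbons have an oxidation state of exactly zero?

Bonds to more-electronegative neighbours contribute +1 each, bonds to H or metals contribute −1 each, and C–C bonds contribute 0. Tallying each carbon:
C1: 1C, 2O, 1Cl → 0 + 2 + 1 = +3
C2: 3C, 1H → 0 − 1 = -1
C3: 3C, 1Cl → 0 + 1 = +1
C4: 4C → 0 = 0
C5: 3C, 1Br → 0 + 1 = +1
1 carbon (C4) meets the condition.

1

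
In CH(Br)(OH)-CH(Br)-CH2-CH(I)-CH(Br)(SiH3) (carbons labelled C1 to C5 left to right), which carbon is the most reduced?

C3

Tallying each carbon's bonds:
C1: 1C, 1H, 1O, 1Br → 0 − 1 + 1 + 1 = +1
C2: 2C, 1H, 1Br → 0 − 1 + 1 = 0
C3: 2C, 2H → 0 − 2 = -2
C4: 2C, 1H, 1I → 0 − 1 + 1 = 0
C5: 1C, 1H, 1Br, 1Si → 0 − 1 + 1 − 1 = -1
The most reduced carbon is C3 at -2.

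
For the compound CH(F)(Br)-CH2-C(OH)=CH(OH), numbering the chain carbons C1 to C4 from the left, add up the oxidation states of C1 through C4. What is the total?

0

Assign +1 per bond to O/N/halogen, −1 per bond to H or an electropositive element, and 0 per bond to carbon. Tallying each carbon:
C1: 1C, 1H, 1F, 1Br → 0 − 1 + 1 + 1 = +1
C2: 2C, 2H → 0 − 2 = -2
C3: 3C, 1O → 0 + 1 = +1
C4: 2C, 1H, 1O → 0 − 1 + 1 = 0
Sum = +1 − 2 + 1 + 0 = 0.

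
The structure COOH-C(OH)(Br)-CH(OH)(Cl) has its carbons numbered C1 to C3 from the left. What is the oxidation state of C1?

+3

Assign +1 per bond to O/N/halogen, −1 per bond to H or an electropositive element, and 0 per bond to carbon.
C1 has one bond to C (0), a double bond to O (2×+1 = +2), one bond to O (+1).
Oxidation state = 0 + 2 + 1 = +3.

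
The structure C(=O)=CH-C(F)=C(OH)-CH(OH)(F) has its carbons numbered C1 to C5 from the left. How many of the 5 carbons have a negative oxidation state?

1

Tallying each carbon's bonds:
C1: 2C, 2O → 0 + 2 = +2
C2: 3C, 1H → 0 − 1 = -1
C3: 3C, 1F → 0 + 1 = +1
C4: 3C, 1O → 0 + 1 = +1
C5: 1C, 1H, 1O, 1F → 0 − 1 + 1 + 1 = +1
1 carbon (C2) meets the condition.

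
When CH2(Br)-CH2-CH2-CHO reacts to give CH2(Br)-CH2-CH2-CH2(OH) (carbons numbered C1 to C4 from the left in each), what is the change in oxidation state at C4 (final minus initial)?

Before: C4 has 1 bond to C, 1 bond to H, 2 bonds to O → oxidation state +1.
After: C4 has 1 bond to C, 2 bonds to H, 1 bond to O → oxidation state -1.
Δ = -1 − (+1) = -2, so this is a reduction at C4.

-2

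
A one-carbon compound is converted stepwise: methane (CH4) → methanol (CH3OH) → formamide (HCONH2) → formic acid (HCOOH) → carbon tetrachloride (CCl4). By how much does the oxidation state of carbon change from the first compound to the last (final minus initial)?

Carbon oxidation states along the series — methane: -4, methanol: -2, formamide: +2, formic acid: +2, carbon tetrachloride: +4.
Net change = +4 − (-4) = +8.

+8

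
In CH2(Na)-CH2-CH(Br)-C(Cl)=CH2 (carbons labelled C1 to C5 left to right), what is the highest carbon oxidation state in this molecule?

+1

Bonds to more-electronegative neighbours contribute +1 each, bonds to H or metals contribute −1 each, and C–C bonds contribute 0. Tallying each carbon:
C1: 1C, 2H, 1Na → 0 − 2 − 1 = -3
C2: 2C, 2H → 0 − 2 = -2
C3: 2C, 1H, 1Br → 0 − 1 + 1 = 0
C4: 3C, 1Cl → 0 + 1 = +1
C5: 2C, 2H → 0 − 2 = -2
The highest value is +1.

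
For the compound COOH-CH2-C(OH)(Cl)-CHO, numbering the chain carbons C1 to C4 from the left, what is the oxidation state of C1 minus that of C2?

+5

C1: 1C, 3O → 0 + 3 = +3
C2: 2C, 2H → 0 − 2 = -2
Difference: +3 − (-2) = +5.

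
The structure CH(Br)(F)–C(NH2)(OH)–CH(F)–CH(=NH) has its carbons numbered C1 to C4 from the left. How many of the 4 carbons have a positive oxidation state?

3

Count +1 for every bond to an atom more electronegative than carbon and −1 for every bond to one less electronegative; C–C bonds are 0. Tallying each carbon:
C1: 1C, 1H, 1F, 1Br → 0 − 1 + 1 + 1 = +1
C2: 2C, 1O, 1N → 0 + 1 + 1 = +2
C3: 2C, 1H, 1F → 0 − 1 + 1 = 0
C4: 1C, 1H, 2N → 0 − 1 + 2 = +1
3 carbons (C1, C2, C4) meet the condition.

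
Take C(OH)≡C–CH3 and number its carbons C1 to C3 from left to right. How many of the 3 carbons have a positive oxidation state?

Assign +1 per bond to O/N/halogen, −1 per bond to H or an electropositive element, and 0 per bond to carbon. Tallying each carbon:
C1: 3C, 1O → 0 + 1 = +1
C2: 4C → 0 = 0
C3: 1C, 3H → 0 − 3 = -3
1 carbon (C1) meets the condition.

1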